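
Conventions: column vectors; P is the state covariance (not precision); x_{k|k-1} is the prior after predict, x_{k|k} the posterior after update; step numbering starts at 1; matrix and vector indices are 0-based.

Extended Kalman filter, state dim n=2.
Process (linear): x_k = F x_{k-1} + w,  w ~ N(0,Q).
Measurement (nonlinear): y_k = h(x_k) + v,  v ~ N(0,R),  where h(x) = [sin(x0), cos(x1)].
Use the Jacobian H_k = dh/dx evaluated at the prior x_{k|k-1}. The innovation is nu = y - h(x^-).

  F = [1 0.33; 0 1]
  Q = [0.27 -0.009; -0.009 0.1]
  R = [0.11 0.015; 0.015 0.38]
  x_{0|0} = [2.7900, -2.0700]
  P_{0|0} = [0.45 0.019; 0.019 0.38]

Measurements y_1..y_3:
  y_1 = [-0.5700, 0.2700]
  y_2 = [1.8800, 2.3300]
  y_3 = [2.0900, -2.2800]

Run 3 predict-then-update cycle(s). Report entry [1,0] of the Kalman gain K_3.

step 1: x^-=[2.1069, -2.0700]  P^-=[0.7739 0.1354; 0.1354 0.4800]  H_jac=[-0.5108 0.0000; 0.0000 0.8780]  S=[0.3119 -0.0457; -0.0457 0.7500]  K=[-1.2553 0.0820; -0.1406 0.5533]  nu=[-1.4297, 0.7487]  x^+=[3.9630, -1.4547]  P^+=[0.2679 0.0140; 0.0140 0.2371]
step 2: x^-=[3.4830, -1.4547]  P^-=[0.5730 0.0833; 0.0833 0.3371]  H_jac=[-0.9423 0.0000; 0.0000 0.9933]  S=[0.6188 -0.0629; -0.0629 0.7126]  K=[-0.8686 0.0394; -0.0797 0.4628]  nu=[2.2148, 2.2141]  x^+=[1.6464, -0.6065]  P^+=[0.1008 0.0019; 0.0019 0.1759]
step 3: x^-=[1.4462, -0.6065]  P^-=[0.3912 0.0510; 0.0510 0.2759]  H_jac=[0.1242 0.0000; 0.0000 0.5700]  S=[0.1160 0.0186; 0.0186 0.4696]  K=[0.4115 0.0456; 0.0009 0.3348]  nu=[1.0977, -3.1017]  x^+=[1.7567, -1.6439]  P^+=[0.3699 0.0412; 0.0412 0.2232]

K[1,0] = 0.0009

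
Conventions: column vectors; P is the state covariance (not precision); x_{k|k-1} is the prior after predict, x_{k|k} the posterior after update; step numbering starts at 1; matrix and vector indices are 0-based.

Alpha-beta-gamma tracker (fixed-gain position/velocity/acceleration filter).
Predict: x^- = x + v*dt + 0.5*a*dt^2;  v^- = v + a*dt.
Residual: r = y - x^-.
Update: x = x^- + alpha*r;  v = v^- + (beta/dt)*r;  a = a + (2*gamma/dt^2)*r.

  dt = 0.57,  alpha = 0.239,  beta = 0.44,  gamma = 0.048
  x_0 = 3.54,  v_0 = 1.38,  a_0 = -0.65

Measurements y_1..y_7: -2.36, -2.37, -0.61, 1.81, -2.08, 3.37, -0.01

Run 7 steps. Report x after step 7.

x_post = 3.5600

step 1: x_pred=4.2210  r=-6.5810  x^+=2.6481  v^+=-4.0706  a^+=-2.5945
step 2: x_pred=-0.0936  r=-2.2764  x^+=-0.6376  v^+=-7.3067  a^+=-3.2672
step 3: x_pred=-5.3332  r=4.7232  x^+=-4.2044  v^+=-5.5230  a^+=-1.8716
step 4: x_pred=-7.6565  r=9.4665  x^+=-5.3940  v^+=0.7177  a^+=0.9256
step 5: x_pred=-4.8346  r=2.7546  x^+=-4.1762  v^+=3.3716  a^+=1.7395
step 6: x_pred=-1.9719  r=5.3419  x^+=-0.6952  v^+=8.4866  a^+=3.3179
step 7: x_pred=4.6812  r=-4.6912  x^+=3.5600  v^+=6.7565  a^+=1.9317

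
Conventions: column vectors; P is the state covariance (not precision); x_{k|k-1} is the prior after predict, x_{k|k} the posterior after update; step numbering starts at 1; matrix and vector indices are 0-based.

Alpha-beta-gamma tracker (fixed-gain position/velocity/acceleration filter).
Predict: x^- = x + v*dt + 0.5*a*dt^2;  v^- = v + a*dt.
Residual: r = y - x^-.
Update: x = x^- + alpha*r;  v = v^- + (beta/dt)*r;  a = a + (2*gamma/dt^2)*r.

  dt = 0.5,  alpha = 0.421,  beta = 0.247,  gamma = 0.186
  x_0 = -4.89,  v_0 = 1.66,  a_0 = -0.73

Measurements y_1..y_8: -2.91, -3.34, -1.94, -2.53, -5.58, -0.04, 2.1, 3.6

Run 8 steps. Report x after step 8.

x_post = 0.7400

step 1: x_pred=-4.1512  r=1.2412  x^+=-3.6287  v^+=1.9082  a^+=1.1170
step 2: x_pred=-2.5350  r=-0.8050  x^+=-2.8739  v^+=2.0690  a^+=-0.0809
step 3: x_pred=-1.8495  r=-0.0905  x^+=-1.8876  v^+=1.9838  a^+=-0.2156
step 4: x_pred=-0.9226  r=-1.6074  x^+=-1.5993  v^+=1.0820  a^+=-2.6073
step 5: x_pred=-1.3842  r=-4.1958  x^+=-3.1507  v^+=-2.2943  a^+=-8.8506
step 6: x_pred=-5.4042  r=5.3642  x^+=-3.1458  v^+=-4.0698  a^+=-0.8687
step 7: x_pred=-5.2893  r=7.3893  x^+=-2.1784  v^+=-0.8538  a^+=10.1266
step 8: x_pred=-1.3395  r=4.9395  x^+=0.7400  v^+=6.6496  a^+=17.4765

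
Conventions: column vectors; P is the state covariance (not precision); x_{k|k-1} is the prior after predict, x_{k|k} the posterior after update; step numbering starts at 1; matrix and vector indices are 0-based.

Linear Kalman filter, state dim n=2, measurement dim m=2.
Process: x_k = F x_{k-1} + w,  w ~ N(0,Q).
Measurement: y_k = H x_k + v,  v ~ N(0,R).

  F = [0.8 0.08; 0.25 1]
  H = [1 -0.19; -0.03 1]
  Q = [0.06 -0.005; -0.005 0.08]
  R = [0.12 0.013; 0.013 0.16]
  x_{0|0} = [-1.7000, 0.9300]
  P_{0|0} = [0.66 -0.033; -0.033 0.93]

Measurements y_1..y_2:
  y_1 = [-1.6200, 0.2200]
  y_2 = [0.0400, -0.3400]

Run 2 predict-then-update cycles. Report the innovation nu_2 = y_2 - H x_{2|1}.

step 1: x^-=[-1.2856, 0.5050]  P^-=[0.4841 0.1743; 0.1743 1.0348]  S=[0.5752 -0.0228; -0.0228 1.1847]  K=[0.7900 0.1501; -0.0043 0.8689]  nu=[-0.2385, -0.3236]  x^+=[-1.5225, 0.2249]  P^+=[0.1039 0.0374; 0.0374 0.1401]
step 2: x^-=[-1.2000, -0.1558]  P^-=[0.1322 0.0576; 0.0576 0.2453]  S=[0.2391 0.0204; 0.0204 0.4019]  K=[0.4977 0.1083; -0.0056 0.6062]  nu=[1.2104, -0.2202]  x^+=[-0.6215, -0.2960]  P^+=[0.0660 0.0258; 0.0258 0.0977]

innov = [1.2104, -0.2202]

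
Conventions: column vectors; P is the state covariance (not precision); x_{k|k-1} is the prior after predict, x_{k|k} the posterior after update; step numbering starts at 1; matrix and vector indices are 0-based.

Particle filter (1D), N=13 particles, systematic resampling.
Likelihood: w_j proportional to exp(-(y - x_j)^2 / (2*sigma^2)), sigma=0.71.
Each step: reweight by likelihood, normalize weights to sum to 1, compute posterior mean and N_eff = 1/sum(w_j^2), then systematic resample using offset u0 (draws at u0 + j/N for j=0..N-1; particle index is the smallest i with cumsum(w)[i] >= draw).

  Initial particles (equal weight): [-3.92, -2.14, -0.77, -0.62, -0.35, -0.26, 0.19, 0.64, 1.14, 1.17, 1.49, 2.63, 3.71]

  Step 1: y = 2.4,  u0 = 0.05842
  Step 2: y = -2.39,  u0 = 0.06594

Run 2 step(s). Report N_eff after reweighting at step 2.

step 1: w=[0.0000, 0.0000, 0.0000, 0.0001, 0.0003, 0.0004, 0.0038, 0.0225, 0.1007, 0.1084, 0.2138, 0.4613, 0.0886]  mean=2.1172  Neff=3.4625  idx=[8, 9, 9, 10, 10, 10, 11, 11, 11, 11, 11, 11, 12]
step 2: w=[0.3510, 0.2843, 0.2843, 0.0268, 0.0268, 0.0268, 0.0000, 0.0000, 0.0000, 0.0000, 0.0000, 0.0000, 0.0000]  mean=1.1852  Neff=3.4842  idx=[0, 0, 0, 0, 1, 1, 1, 1, 2, 2, 2, 2, 5]

N_eff = 3.4842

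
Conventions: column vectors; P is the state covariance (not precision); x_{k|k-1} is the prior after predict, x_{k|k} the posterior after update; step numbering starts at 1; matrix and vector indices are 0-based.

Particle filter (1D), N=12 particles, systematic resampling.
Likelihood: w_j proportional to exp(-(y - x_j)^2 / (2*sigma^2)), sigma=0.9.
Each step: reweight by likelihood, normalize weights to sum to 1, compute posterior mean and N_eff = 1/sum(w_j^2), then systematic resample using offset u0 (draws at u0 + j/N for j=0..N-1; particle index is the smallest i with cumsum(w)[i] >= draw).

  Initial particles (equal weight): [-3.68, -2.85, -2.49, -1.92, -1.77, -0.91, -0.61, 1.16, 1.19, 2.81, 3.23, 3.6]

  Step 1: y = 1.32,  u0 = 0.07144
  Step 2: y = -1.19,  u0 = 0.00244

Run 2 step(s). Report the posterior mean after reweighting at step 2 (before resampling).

step 1: w=[0.0000, 0.0000, 0.0001, 0.0006, 0.0011, 0.0184, 0.0397, 0.3899, 0.3920, 0.1006, 0.0417, 0.0160]  mean=1.3494  Neff=3.1282  idx=[7, 7, 7, 7, 7, 8, 8, 8, 8, 8, 9, 11]
step 2: w=[0.1044, 0.1044, 0.1044, 0.1044, 0.1044, 0.0956, 0.0956, 0.0956, 0.0956, 0.0956, 0.0002, 0.0000]  mean=1.1746  Neff=9.9842  idx=[0, 0, 1, 2, 3, 4, 4, 5, 6, 7, 8, 9]

post_mean = 1.1746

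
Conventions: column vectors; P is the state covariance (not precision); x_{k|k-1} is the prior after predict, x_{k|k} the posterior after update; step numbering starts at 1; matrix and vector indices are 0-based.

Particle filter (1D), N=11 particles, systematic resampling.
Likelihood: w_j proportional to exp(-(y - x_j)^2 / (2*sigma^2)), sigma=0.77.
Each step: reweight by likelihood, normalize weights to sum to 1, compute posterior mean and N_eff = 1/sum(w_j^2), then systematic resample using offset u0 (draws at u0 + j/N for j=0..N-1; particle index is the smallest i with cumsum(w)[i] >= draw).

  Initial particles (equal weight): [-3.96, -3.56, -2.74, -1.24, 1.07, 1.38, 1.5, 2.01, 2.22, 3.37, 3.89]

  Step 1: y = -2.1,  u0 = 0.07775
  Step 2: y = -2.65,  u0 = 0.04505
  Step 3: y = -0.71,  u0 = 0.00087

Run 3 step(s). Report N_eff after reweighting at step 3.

N_eff = 1.8094

step 1: w=[0.0369, 0.1132, 0.4836, 0.3661, 0.0001, 0.0000, 0.0000, 0.0000, 0.0000, 0.0000, 0.0000]  mean=-2.3280  Neff=2.6173  idx=[1, 2, 2, 2, 2, 2, 2, 3, 3, 3, 3]
step 2: w=[0.0690, 0.1379, 0.1379, 0.1379, 0.1379, 0.1379, 0.1379, 0.0260, 0.0260, 0.0260, 0.0260]  mean=-2.6409  Neff=8.2314  idx=[0, 1, 2, 2, 3, 4, 4, 5, 6, 6, 9]
step 3: w=[0.0010, 0.0290, 0.0290, 0.0290, 0.0290, 0.0290, 0.0290, 0.0290, 0.0290, 0.0290, 0.7383]  mean=-1.6333  Neff=1.8094  idx=[0, 4, 7, 10, 10, 10, 10, 10, 10, 10, 10]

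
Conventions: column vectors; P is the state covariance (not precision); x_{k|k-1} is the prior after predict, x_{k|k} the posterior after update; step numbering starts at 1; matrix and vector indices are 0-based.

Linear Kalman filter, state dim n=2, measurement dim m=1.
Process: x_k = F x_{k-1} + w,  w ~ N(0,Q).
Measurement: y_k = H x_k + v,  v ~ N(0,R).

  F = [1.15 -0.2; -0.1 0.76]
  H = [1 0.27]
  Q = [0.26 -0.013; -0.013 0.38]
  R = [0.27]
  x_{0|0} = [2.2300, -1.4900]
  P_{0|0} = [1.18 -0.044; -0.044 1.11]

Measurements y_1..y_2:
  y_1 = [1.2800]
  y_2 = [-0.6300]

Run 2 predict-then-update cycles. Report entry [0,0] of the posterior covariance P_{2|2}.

P_post[0,0] = 0.2941

step 1: x^-=[2.8625, -1.3554]  P^-=[1.8852 -0.3568; -0.3568 1.0396]  S=[2.0383]  K=[0.8776; -0.0373]  nu=[-1.2165]  x^+=[1.7948, -1.3100]  P^+=[0.3153 -0.2900; -0.2900 1.0368]
step 2: x^-=[2.3261, -1.1751]  P^-=[0.8518 -0.4661; -0.4661 1.0261]  S=[0.9449]  K=[0.7683; -0.2001]  nu=[-2.6388]  x^+=[0.2987, -0.6471]  P^+=[0.2941 -0.3209; -0.3209 0.9882]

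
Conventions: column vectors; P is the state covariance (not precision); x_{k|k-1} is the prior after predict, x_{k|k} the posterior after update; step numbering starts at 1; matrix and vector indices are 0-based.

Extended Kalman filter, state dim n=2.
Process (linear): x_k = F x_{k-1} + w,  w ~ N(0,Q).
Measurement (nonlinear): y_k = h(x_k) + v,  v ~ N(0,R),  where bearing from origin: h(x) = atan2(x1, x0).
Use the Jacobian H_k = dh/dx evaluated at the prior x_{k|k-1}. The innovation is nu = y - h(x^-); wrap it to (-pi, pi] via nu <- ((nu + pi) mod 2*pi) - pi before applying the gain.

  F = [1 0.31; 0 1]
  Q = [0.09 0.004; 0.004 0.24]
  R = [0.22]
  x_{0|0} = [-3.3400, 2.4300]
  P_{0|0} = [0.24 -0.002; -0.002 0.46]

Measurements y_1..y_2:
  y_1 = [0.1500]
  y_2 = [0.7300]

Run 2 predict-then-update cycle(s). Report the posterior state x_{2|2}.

x_post = [-0.0184, 4.2081]

step 1: x^-=[-2.5867, 2.4300]  P^-=[0.3730 0.1446; 0.1446 0.7000]  H_jac=[-0.1929 -0.2054]  S=[0.2749]  K=[-0.3698; -0.6245]  nu=[-2.2374]  x^+=[-1.7593, 3.8273]  P^+=[0.3354 0.0811; 0.0811 0.5928]
step 2: x^-=[-0.5728, 3.8273]  P^-=[0.5326 0.2689; 0.2689 0.8328]  H_jac=[-0.2556 -0.0382]  S=[0.2613]  K=[-0.5604; -0.3849]  nu=[-0.9894]  x^+=[-0.0184, 4.2081]  P^+=[0.4506 0.2125; 0.2125 0.7941]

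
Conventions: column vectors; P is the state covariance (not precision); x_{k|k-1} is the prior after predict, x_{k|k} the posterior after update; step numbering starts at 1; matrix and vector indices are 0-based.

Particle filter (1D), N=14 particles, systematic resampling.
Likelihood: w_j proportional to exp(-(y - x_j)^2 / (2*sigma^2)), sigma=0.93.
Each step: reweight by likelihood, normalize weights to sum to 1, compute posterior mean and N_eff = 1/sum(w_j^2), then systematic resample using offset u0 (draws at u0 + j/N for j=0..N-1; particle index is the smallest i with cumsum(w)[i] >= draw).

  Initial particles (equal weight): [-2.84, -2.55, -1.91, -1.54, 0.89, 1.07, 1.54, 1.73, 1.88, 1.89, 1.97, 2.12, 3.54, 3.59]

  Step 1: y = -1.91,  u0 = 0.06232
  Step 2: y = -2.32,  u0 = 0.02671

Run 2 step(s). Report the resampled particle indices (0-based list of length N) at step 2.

resampled_idx = [0, 1, 2, 3, 4, 4, 5, 6, 7, 8, 9, 10, 12, 13]

step 1: w=[0.1817, 0.2364, 0.2995, 0.2767, 0.0032, 0.0018, 0.0003, 0.0001, 0.0001, 0.0001, 0.0000, 0.0000, 0.0000, 0.0000]  mean=-2.1111  Neff=3.9184  idx=[0, 0, 1, 1, 1, 2, 2, 2, 2, 2, 3, 3, 3, 3]
step 2: w=[0.0714, 0.0714, 0.0810, 0.0810, 0.0810, 0.0758, 0.0758, 0.0758, 0.0758, 0.0758, 0.0588, 0.0588, 0.0588, 0.0588]  mean=-2.1115  Neff=13.8043  idx=[0, 1, 2, 3, 4, 4, 5, 6, 7, 8, 9, 10, 12, 13]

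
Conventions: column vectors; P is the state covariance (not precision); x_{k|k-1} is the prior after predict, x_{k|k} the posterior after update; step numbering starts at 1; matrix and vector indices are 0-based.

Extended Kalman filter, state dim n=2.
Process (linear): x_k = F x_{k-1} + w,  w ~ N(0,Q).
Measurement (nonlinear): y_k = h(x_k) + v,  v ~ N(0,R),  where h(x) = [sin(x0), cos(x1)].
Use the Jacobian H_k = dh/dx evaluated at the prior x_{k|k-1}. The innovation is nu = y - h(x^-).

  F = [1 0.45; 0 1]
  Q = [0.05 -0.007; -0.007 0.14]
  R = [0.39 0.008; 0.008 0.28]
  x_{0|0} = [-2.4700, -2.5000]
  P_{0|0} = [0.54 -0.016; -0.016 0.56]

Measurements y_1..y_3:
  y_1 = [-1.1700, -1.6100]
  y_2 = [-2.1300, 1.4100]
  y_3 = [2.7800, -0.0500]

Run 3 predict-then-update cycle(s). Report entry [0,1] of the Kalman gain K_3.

step 1: x^-=[-3.5950, -2.5000]  P^-=[0.6890 0.2290; 0.2290 0.7000]  H_jac=[-0.8990 0.0000; 0.0000 0.5985]  S=[0.9468 -0.1152; -0.1152 0.5307]  K=[-0.6397 0.1194; -0.1247 0.7623]  nu=[-1.6080, -0.8089]  x^+=[-2.6630, -2.9161]  P^+=[0.2764 0.0473; 0.0473 0.3550]
step 2: x^-=[-3.9752, -2.9161]  P^-=[0.4409 0.2000; 0.2000 0.4950]  H_jac=[-0.6722 0.0000; 0.0000 0.2236]  S=[0.5892 -0.0221; -0.0221 0.3047]  K=[-0.4988 0.1106; -0.2152 0.3476]  nu=[-2.8704, 2.3847]  x^+=[-2.2795, -1.4696]  P^+=[0.2881 0.1207; 0.1207 0.4276]
step 3: x^-=[-2.9408, -1.4696]  P^-=[0.5333 0.3061; 0.3061 0.5676]  H_jac=[-0.9799 0.0000; 0.0000 0.9949]  S=[0.9021 -0.2904; -0.2904 0.8418]  K=[-0.5207 0.1822; -0.1311 0.6256]  nu=[2.9795, -0.1511]  x^+=[-4.5197, -1.9547]  P^+=[0.2057 0.0471; 0.0471 0.1750]

K[0,1] = 0.1822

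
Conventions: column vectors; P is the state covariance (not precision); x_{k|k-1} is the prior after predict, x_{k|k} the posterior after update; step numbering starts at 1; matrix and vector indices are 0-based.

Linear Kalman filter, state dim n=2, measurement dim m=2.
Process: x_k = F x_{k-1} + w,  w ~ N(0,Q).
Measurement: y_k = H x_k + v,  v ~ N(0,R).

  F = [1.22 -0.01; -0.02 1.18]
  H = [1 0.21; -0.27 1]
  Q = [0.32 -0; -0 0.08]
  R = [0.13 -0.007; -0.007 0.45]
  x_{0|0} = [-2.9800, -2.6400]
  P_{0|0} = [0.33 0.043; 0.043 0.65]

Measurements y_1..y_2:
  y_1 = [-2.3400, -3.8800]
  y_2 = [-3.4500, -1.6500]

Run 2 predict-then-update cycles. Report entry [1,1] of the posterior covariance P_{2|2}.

step 1: x^-=[-3.6092, -3.0556]  P^-=[0.8102 0.0462; 0.0462 0.9832]  S=[1.0029 0.0243; 0.0243 1.4673]  K=[0.8207 -0.1312; 0.2360 0.6577]  nu=[1.9109, -1.7989]  x^+=[-1.8050, -3.7877]  P^+=[0.1147 -0.0338; -0.0338 0.2852]
step 2: x^-=[-2.1643, -4.4334]  P^-=[0.4916 -0.0548; -0.0548 0.4787]  S=[0.6197 -0.0909; -0.0909 0.9942]  K=[0.7572 -0.1194; 0.1486 0.5100]  nu=[-0.3547, 2.1990]  x^+=[-2.6955, -3.3646]  P^+=[0.1057 -0.0305; -0.0305 0.2202]

P_post[1,1] = 0.2202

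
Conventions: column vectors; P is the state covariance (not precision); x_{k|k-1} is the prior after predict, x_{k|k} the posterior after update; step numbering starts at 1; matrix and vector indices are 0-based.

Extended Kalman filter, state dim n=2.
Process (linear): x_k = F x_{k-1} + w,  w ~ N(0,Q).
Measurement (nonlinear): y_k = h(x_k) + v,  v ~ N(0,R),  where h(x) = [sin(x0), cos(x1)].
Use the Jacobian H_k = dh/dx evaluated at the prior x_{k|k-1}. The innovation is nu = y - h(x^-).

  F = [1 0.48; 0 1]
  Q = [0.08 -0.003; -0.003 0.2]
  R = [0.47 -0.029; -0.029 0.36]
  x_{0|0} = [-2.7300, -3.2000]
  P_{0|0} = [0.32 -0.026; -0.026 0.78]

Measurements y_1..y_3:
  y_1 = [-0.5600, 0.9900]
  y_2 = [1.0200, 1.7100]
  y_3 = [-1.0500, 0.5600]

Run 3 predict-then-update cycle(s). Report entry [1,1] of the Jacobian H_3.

H_jac[1,1] = 0.1213

step 1: x^-=[-4.2660, -3.2000]  P^-=[0.5548 0.3454; 0.3454 0.9800]  H_jac=[-0.4317 0.0000; 0.0000 -0.0584]  S=[0.5734 -0.0203; -0.0203 0.3633]  K=[-0.4205 -0.0790; -0.2662 -0.1723]  nu=[-1.4620, 1.9883]  x^+=[-3.8083, -3.1535]  P^+=[0.4525 0.2782; 0.2782 0.9305]
step 2: x^-=[-5.3220, -3.1535]  P^-=[1.0139 0.7218; 0.7218 1.1305]  H_jac=[0.5725 0.0000; 0.0000 -0.0119]  S=[0.8023 -0.0339; -0.0339 0.3602]  K=[0.7254 0.0445; 0.5155 0.0112]  nu=[0.2001, 2.7099]  x^+=[-5.0563, -3.0200]  P^+=[0.5932 0.4226; 0.4226 0.9176]
step 3: x^-=[-6.5059, -3.0200]  P^-=[1.2904 0.8601; 0.8601 1.1176]  H_jac=[0.9753 0.0000; 0.0000 0.1213]  S=[1.6974 0.0728; 0.0728 0.3765]  K=[0.7356 0.1350; 0.4827 0.2669]  nu=[-0.8291, 1.5526]  x^+=[-6.9062, -3.0059]  P^+=[0.3505 0.2247; 0.2247 0.6764]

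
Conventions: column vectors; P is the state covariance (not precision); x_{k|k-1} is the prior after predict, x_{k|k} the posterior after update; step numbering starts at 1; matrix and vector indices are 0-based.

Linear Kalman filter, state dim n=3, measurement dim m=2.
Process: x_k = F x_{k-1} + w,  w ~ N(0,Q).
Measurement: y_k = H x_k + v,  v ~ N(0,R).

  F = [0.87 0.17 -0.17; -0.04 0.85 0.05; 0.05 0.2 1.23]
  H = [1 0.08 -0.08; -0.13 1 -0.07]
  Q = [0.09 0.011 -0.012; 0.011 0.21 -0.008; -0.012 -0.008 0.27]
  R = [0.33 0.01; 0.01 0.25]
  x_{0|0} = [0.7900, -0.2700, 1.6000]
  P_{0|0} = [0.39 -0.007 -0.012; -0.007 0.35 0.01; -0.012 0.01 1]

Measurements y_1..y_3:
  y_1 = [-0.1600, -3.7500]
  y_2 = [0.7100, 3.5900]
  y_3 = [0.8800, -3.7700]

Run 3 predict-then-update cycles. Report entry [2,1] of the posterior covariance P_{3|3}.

P_post[2,1] = 0.2543

step 1: x^-=[0.3694, -0.1811, 1.9535]  P^-=[0.4251 0.0324 -0.2045; 0.0324 0.4674 0.1231; -0.2045 0.1231 1.8012]  S=[0.8060 0.0359; 0.0359 0.7040]  K=[0.5528 -0.0403; 0.0457 0.6433; -0.4228 0.0551]  nu=[-0.3586, -3.3841]  x^+=[0.3077, -2.3746, 1.9187]  P^+=[0.1793 0.0176 -0.0163; 0.0176 0.1722 0.1234; -0.0163 0.1234 1.6567]
step 2: x^-=[-0.4622, -1.9348, 1.9004]  P^-=[0.2815 0.0109 -0.3372; 0.0109 0.3482 0.2544; -0.3372 0.2544 2.8428]  S=[0.6843 0.0263; 0.0263 0.5723]  K=[0.4529 -0.0245; 0.0048 0.5746; -0.8035 0.2103]  nu=[1.4790, 5.5977]  x^+=[0.0707, 1.2889, 1.8893]  P^+=[0.1413 0.0106 -0.0883; 0.0106 0.1591 0.2000; -0.0883 0.2000 2.3846]
step 3: x^-=[-0.0406, 1.1872, 2.5852]  P^-=[0.2882 -0.0151 -0.5558; -0.0151 0.3478 0.3810; -0.5558 0.3810 3.9721]  S=[0.7274 0.0082; 0.0082 0.5626]  K=[0.4559 -0.0309; -0.0309 0.5747; -1.1627 0.3284]  nu=[1.0324, -4.7815]  x^+=[0.5777, -1.5926, -0.1854]  P^+=[0.1366 0.0030 -0.1660; 0.0030 0.1616 0.2543; -0.1660 0.2543 2.9343]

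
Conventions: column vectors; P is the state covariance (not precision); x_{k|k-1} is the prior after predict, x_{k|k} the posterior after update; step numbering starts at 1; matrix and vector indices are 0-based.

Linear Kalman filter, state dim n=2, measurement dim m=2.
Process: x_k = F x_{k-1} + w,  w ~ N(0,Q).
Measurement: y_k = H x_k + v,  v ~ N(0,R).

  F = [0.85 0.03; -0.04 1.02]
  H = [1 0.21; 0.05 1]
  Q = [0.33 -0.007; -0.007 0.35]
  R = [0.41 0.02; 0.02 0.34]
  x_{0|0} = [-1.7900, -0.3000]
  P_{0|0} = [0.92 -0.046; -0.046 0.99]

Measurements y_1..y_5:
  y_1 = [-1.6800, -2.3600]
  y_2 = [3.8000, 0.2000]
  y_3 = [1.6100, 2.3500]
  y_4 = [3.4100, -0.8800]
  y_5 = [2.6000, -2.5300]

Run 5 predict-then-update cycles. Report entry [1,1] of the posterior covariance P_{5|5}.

step 1: x^-=[-1.5305, -0.2344]  P^-=[0.9932 -0.0478; -0.0478 1.3852]  S=[1.4443 0.3122; 0.3122 1.7229]  K=[0.7083 -0.1273; -0.0054 0.8036]  nu=[-0.1003, -2.0491]  x^+=[-1.3407, -1.8805]  P^+=[0.2971 -0.0440; -0.0440 0.2753]
step 2: x^-=[-1.1960, -1.8645]  P^-=[0.5427 -0.0467; -0.0467 0.6405]  S=[0.9613 0.1344; 0.1344 0.9772]  K=[0.5680 -0.0982; -0.0000 0.6531]  nu=[5.3875, 2.1243]  x^+=[1.6557, -0.4772]  P^+=[0.2381 -0.0339; -0.0339 0.2237]
step 3: x^-=[1.3930, -0.5530]  P^-=[0.5005 -0.0376; -0.0376 0.5859]  S=[0.9205 0.1300; 0.1300 0.9234]  K=[0.5479 -0.0908; 0.0035 0.6320]  nu=[0.3331, 2.8334]  x^+=[1.3182, 1.2388]  P^+=[0.2294 -0.0314; -0.0314 0.2165]
step 4: x^-=[1.1577, 1.2109]  P^-=[0.4944 -0.0354; -0.0354 0.5782]  S=[0.9150 0.1304; 0.1304 0.9159]  K=[0.5449 -0.0892; 0.0045 0.6287]  nu=[1.9980, -2.1487]  x^+=[2.4380, -0.1312]  P^+=[0.2281 -0.0308; -0.0308 0.2154]
step 5: x^-=[2.0684, -0.2314]  P^-=[0.4934 -0.0349; -0.0349 0.5770]  S=[0.9142 0.1306; 0.1306 0.9147]  K=[0.5444 -0.0889; 0.0047 0.6282]  nu=[0.5802, -2.4021]  x^+=[2.5977, -1.7376]  P^+=[0.2279 -0.0307; -0.0307 0.2152]

P_post[1,1] = 0.2152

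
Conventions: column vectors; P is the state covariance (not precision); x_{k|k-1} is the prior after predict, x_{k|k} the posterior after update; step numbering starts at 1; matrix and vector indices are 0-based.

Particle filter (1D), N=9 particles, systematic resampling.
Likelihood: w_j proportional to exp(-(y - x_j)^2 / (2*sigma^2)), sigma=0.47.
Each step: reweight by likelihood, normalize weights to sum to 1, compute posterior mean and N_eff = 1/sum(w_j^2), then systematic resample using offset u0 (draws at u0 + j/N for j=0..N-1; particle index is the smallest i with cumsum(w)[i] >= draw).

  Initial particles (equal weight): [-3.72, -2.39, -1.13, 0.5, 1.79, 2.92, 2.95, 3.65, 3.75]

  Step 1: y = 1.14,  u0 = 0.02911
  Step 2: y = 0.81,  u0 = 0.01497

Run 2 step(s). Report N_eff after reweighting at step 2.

N_eff = 6.0975

step 1: w=[0.0000, 0.0000, 0.0000, 0.5064, 0.4918, 0.0010, 0.0008, 0.0000, 0.0000]  mean=1.1387  Neff=2.0066  idx=[3, 3, 3, 3, 3, 4, 4, 4, 4]
step 2: w=[0.1797, 0.1797, 0.1797, 0.1797, 0.1797, 0.0254, 0.0254, 0.0254, 0.0254]  mean=0.6311  Neff=6.0975  idx=[0, 0, 1, 1, 2, 3, 3, 4, 5]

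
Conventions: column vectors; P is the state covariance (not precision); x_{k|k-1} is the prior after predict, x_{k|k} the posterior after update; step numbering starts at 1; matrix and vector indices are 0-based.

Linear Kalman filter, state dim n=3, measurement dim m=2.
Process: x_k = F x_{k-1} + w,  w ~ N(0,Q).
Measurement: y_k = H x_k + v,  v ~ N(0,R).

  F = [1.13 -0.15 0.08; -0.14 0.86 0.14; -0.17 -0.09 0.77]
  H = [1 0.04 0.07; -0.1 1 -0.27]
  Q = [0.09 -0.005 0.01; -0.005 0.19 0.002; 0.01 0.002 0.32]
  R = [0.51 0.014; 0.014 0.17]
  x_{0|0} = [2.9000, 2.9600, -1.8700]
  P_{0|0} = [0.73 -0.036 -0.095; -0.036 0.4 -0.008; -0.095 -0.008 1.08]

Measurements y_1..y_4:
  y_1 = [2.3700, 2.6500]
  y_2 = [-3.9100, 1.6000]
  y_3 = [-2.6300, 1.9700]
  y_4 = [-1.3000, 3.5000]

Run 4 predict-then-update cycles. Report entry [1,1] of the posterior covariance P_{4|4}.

P_post[1,1] = 0.1742

step 1: x^-=[2.6834, 1.8778, -2.1993]  P^-=[1.0333 -0.2101 -0.1359; -0.2101 0.5318 0.1170; -0.1359 0.1170 1.0095]  S=[1.5139 -0.2518; -0.2518 0.7572]  K=[0.6456 -0.1507; -0.0051 0.6866; -0.0754 -0.2126]  nu=[-0.2346, 0.4467]  x^+=[2.4646, 2.1857, -2.2766]  P^+=[0.3360 -0.0149 -0.1182; -0.0149 0.1730 0.2142; -0.1182 0.2142 0.9748]
step 2: x^-=[2.2750, 1.2160, -2.3687]  P^-=[0.5077 -0.0915 -0.1186; -0.0915 0.4034 0.2584; -0.1186 0.2584 0.9099]  S=[1.0004 -0.0808; -0.0808 0.5172]  K=[0.4845 -0.1375; -0.0037 0.6622; -0.0412 0.0410]  nu=[-6.0679, -0.0280]  x^+=[-0.6609, 1.2202, -2.1197]  P^+=[0.2524 -0.0166 -0.0936; -0.0166 0.1762 0.2419; -0.0936 0.2419 0.9070]
step 3: x^-=[-1.0995, 0.8451, -1.6296]  P^-=[0.4049 -0.0762 -0.0888; -0.0762 0.4090 0.2638; -0.0888 0.2638 0.8570]  S=[0.9027 -0.0620; -0.0620 0.5134]  K=[0.4295 -0.1287; 0.0004 0.6726; -0.0149 0.0787]  nu=[-1.4503, 0.5749]  x^+=[-1.7963, 1.2313, -1.5628]  P^+=[0.2231 -0.0140 -0.0757; -0.0140 0.1767 0.2360; -0.0757 0.2360 0.8534]
step 4: x^-=[-2.3395, 1.0916, -1.0088]  P^-=[0.3697 -0.0672 -0.0706; -0.0672 0.4049 0.2508; -0.0706 0.2508 0.8205]  S=[0.8705 -0.0549; -0.0549 0.5127]  K=[0.4082 -0.1224; 0.0038 0.6713; 0.0009 0.0709]  nu=[1.0665, 1.9021]  x^+=[-2.1371, 2.3726, -0.8730]  P^+=[0.2115 -0.0115 -0.0649; -0.0115 0.1742 0.2264; -0.0649 0.2264 0.8180]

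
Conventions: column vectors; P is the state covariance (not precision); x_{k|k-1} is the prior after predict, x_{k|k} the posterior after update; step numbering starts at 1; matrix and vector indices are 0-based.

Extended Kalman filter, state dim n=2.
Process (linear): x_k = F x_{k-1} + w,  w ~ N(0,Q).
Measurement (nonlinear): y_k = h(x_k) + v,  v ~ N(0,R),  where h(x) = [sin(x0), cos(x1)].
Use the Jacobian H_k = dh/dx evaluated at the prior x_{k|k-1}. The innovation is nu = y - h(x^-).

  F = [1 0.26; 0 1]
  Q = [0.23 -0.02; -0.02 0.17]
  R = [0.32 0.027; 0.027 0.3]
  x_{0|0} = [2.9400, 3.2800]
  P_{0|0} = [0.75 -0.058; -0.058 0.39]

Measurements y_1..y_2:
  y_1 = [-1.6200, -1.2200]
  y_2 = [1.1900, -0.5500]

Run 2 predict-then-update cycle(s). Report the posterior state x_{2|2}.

x_post = [6.7613, 3.5940]

step 1: x^-=[3.7928, 3.2800]  P^-=[0.9762 0.0234; 0.0234 0.5600]  H_jac=[-0.7954 0.0000; 0.0000 0.1380]  S=[0.9375 0.0244; 0.0244 0.3107]  K=[-0.8301 0.0757; -0.0264 0.2508]  nu=[-1.0139, -0.2296]  x^+=[4.6171, 3.2492]  P^+=[0.3314 0.0021; 0.0021 0.5401]
step 2: x^-=[5.4618, 3.2492]  P^-=[0.5990 0.1225; 0.1225 0.7101]  H_jac=[0.6812 0.0000; 0.0000 0.1074]  S=[0.5980 0.0360; 0.0360 0.3082]  K=[0.6846 -0.0372; 0.1256 0.2328]  nu=[1.9221, 0.4442]  x^+=[6.7613, 3.5940]  P^+=[0.3201 0.0682; 0.0682 0.6819]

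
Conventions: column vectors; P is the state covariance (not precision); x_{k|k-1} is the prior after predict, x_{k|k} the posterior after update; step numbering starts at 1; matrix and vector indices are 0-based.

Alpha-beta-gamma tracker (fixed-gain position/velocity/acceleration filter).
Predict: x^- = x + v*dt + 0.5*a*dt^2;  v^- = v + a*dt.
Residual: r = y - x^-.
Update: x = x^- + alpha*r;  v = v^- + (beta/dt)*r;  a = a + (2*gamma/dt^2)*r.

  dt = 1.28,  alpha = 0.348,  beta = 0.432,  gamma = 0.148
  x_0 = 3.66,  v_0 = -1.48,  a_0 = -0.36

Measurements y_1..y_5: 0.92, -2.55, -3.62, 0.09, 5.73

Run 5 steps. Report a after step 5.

step 1: x_pred=1.4707  r=-0.5507  x^+=1.2790  v^+=-2.1267  a^+=-0.4595
step 2: x_pred=-1.8195  r=-0.7305  x^+=-2.0737  v^+=-2.9614  a^+=-0.5915
step 3: x_pred=-6.3488  r=2.7288  x^+=-5.3992  v^+=-2.7975  a^+=-0.0985
step 4: x_pred=-9.0606  r=9.1506  x^+=-5.8762  v^+=0.1648  a^+=1.5547
step 5: x_pred=-4.3916  r=10.1216  x^+=-0.8693  v^+=5.5709  a^+=3.3833

a_post = 3.3833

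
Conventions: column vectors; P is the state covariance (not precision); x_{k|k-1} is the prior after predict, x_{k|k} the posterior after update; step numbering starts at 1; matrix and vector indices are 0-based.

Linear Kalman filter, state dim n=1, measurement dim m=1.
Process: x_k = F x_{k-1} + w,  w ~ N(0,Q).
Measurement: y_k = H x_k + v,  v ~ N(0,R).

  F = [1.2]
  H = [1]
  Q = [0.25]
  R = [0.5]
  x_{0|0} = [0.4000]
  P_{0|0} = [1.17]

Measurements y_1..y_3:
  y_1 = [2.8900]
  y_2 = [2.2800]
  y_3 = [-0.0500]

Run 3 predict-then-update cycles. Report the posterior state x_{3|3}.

x_post = [1.2256]

step 1: x^-=[0.4800]  P^-=[1.9348]  S=[2.4348]  K=[0.7946]  nu=[2.4100]  x^+=[2.3951]  P^+=[0.3973]
step 2: x^-=[2.8741]  P^-=[0.8221]  S=[1.3221]  K=[0.6218]  nu=[-0.5941]  x^+=[2.5047]  P^+=[0.3109]
step 3: x^-=[3.0056]  P^-=[0.6977]  S=[1.1977]  K=[0.5825]  nu=[-3.0556]  x^+=[1.2256]  P^+=[0.2913]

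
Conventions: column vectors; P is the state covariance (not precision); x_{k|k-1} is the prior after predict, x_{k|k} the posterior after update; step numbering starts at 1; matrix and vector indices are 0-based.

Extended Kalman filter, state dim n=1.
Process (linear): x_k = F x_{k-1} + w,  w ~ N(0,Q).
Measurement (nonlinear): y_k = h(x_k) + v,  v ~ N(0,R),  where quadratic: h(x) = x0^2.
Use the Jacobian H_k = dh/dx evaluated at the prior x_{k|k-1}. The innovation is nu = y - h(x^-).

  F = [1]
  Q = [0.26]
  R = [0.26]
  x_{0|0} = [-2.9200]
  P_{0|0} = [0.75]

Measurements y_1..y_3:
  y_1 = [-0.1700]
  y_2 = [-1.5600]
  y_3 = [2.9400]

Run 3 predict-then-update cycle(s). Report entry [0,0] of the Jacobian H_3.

step 1: x^-=[-2.9200]  P^-=[1.0100]  H_jac=[-5.8400]  S=[34.7067]  K=[-0.1700]  nu=[-8.6964]  x^+=[-1.4420]  P^+=[0.0076]
step 2: x^-=[-1.4420]  P^-=[0.2676]  H_jac=[-2.8841]  S=[2.4856]  K=[-0.3105]  nu=[-3.6395]  x^+=[-0.3121]  P^+=[0.0280]
step 3: x^-=[-0.3121]  P^-=[0.2880]  H_jac=[-0.6242]  S=[0.3722]  K=[-0.4830]  nu=[2.8426]  x^+=[-1.6850]  P^+=[0.2012]

H_jac[0,0] = -0.6242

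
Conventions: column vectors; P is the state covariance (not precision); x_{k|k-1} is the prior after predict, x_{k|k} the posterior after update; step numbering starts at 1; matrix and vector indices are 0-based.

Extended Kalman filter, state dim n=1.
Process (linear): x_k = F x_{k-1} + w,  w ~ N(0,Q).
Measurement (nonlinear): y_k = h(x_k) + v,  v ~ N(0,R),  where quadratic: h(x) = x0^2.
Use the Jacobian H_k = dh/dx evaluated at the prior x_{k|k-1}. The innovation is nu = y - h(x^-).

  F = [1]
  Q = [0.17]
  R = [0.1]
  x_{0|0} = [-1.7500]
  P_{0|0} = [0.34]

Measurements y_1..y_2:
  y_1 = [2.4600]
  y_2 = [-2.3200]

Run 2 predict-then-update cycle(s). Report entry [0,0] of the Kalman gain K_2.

K[0,0] = -0.2995

step 1: x^-=[-1.7500]  P^-=[0.5100]  H_jac=[-3.5000]  S=[6.3475]  K=[-0.2812]  nu=[-0.6025]  x^+=[-1.5806]  P^+=[0.0080]
step 2: x^-=[-1.5806]  P^-=[0.1780]  H_jac=[-3.1611]  S=[1.8791]  K=[-0.2995]  nu=[-4.8182]  x^+=[-0.1375]  P^+=[0.0095]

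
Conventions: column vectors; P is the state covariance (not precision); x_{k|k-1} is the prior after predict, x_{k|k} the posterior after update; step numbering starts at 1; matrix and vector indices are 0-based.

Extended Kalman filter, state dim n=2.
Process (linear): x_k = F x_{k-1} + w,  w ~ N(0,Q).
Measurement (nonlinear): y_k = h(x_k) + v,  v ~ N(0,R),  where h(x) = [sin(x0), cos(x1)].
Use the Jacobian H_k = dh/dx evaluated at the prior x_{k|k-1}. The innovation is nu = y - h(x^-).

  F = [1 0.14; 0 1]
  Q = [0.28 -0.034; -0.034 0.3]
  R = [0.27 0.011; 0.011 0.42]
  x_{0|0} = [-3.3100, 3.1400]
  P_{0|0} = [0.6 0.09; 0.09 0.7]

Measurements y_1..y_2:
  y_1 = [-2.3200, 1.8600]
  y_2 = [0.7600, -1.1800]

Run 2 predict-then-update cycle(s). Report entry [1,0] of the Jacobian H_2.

step 1: x^-=[-2.8704, 3.1400]  P^-=[0.9189 0.1540; 0.1540 1.0000]  H_jac=[-0.9635 0.0000; 0.0000 -0.0016]  S=[1.1230 0.0112; 0.0112 0.4200]  K=[-0.7886 0.0205; -0.1321 -0.0003]  nu=[-2.0521, 2.8600]  x^+=[-1.1935, 3.4104]  P^+=[0.2208 0.0370; 0.0370 0.9804]
step 2: x^-=[-0.7160, 3.4104]  P^-=[0.5303 0.1403; 0.1403 1.2804]  H_jac=[0.7544 0.0000; 0.0000 0.2656]  S=[0.5719 0.0391; 0.0391 0.5103]  K=[0.6983 0.0195; 0.1402 0.6556]  nu=[1.4164, -0.2159]  x^+=[0.2689, 3.4675]  P^+=[0.2502 0.0597; 0.0597 1.0426]

H_jac[1,0] = 0.0000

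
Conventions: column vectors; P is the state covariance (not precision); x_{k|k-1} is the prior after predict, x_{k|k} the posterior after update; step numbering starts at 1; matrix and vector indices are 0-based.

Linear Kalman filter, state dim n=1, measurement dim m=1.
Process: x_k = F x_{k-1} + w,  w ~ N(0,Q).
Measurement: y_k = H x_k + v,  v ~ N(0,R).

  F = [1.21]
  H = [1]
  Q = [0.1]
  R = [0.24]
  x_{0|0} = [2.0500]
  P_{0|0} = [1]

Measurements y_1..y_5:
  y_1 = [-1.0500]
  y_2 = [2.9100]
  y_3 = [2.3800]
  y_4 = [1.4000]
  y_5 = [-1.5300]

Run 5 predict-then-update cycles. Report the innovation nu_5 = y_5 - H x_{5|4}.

step 1: x^-=[2.4805]  P^-=[1.5641]  S=[1.8041]  K=[0.8670]  nu=[-3.5305]  x^+=[-0.5803]  P^+=[0.2081]
step 2: x^-=[-0.7022]  P^-=[0.4046]  S=[0.6446]  K=[0.6277]  nu=[3.6122]  x^+=[1.5652]  P^+=[0.1506]
step 3: x^-=[1.8939]  P^-=[0.3206]  S=[0.5606]  K=[0.5719]  nu=[0.4861]  x^+=[2.1719]  P^+=[0.1372]
step 4: x^-=[2.6280]  P^-=[0.3009]  S=[0.5409]  K=[0.5563]  nu=[-1.2280]  x^+=[1.9448]  P^+=[0.1335]
step 5: x^-=[2.3532]  P^-=[0.2955]  S=[0.5355]  K=[0.5518]  nu=[-3.8832]  x^+=[0.2104]  P^+=[0.1324]

innov = [-3.8832]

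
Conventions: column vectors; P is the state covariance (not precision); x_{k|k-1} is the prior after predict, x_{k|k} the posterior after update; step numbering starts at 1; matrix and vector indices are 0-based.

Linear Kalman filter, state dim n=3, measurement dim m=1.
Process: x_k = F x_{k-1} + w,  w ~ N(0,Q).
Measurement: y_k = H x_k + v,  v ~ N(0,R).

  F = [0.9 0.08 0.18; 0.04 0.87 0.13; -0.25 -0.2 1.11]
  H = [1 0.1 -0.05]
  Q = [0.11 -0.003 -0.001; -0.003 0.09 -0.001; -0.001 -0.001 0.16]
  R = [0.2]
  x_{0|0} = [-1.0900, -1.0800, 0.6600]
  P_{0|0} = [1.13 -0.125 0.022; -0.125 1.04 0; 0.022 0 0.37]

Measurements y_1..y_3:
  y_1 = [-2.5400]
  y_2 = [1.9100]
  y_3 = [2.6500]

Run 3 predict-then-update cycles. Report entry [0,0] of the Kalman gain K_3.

K[0,0] = 0.5572

step 1: x^-=[-0.9486, -0.8974, 1.2211]  P^-=[1.0331 0.0232 -0.1520; 0.0232 0.8768 -0.1114; -0.1520 -0.1114 0.7034]  S=[1.2645]  K=[0.8248; 0.0921; -0.1568]  nu=[-1.4406]  x^+=[-2.1368, -1.0300, 1.4470]  P^+=[0.1728 -0.0728 0.0116; -0.0728 0.8660 -0.0932; 0.0116 -0.0932 0.6723]
step 2: x^-=[-1.7451, -0.7935, 2.3464]  P^-=[0.2679 0.0078 0.1013; 0.0078 0.7311 -0.1274; 0.1013 -0.1274 1.0614]  S=[0.4706]  K=[0.5602; 0.1856; 0.0754]  nu=[3.8517]  x^+=[0.4126, -0.0788, 2.6366]  P^+=[0.1202 -0.0411 0.0814; -0.0411 0.7149 -0.1340; 0.0814 -0.1340 1.0588]
step 3: x^-=[0.8397, 0.2907, 2.8393]  P^-=[0.2629 0.0313 0.2509; 0.0313 0.6169 -0.0895; 0.2509 -0.0895 1.5108]  S=[0.4549]  K=[0.5572; 0.2143; 0.3658]  nu=[1.9232]  x^+=[1.9112, 0.7028, 3.5427]  P^+=[0.1216 -0.0230 0.1582; -0.0230 0.5960 -0.1251; 0.1582 -0.1251 1.4500]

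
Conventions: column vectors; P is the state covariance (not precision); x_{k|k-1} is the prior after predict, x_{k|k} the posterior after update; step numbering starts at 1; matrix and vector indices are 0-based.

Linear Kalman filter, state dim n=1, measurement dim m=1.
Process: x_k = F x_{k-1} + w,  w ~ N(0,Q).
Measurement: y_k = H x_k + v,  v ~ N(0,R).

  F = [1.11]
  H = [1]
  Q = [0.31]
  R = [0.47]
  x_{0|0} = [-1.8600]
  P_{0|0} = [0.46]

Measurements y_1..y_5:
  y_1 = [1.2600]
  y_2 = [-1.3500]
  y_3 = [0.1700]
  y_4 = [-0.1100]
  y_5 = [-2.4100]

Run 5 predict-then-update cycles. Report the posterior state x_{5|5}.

step 1: x^-=[-2.0646]  P^-=[0.8768]  S=[1.3468]  K=[0.6510]  nu=[3.3246]  x^+=[0.0998]  P^+=[0.3060]
step 2: x^-=[0.1107]  P^-=[0.6870]  S=[1.1570]  K=[0.5938]  nu=[-1.4607]  x^+=[-0.7566]  P^+=[0.2791]
step 3: x^-=[-0.8398]  P^-=[0.6538]  S=[1.1238]  K=[0.5818]  nu=[1.0098]  x^+=[-0.2523]  P^+=[0.2734]
step 4: x^-=[-0.2801]  P^-=[0.6469]  S=[1.1169]  K=[0.5792]  nu=[0.1701]  x^+=[-0.1816]  P^+=[0.2722]
step 5: x^-=[-0.2015]  P^-=[0.6454]  S=[1.1154]  K=[0.5786]  nu=[-2.2085]  x^+=[-1.4794]  P^+=[0.2720]

x_post = [-1.4794]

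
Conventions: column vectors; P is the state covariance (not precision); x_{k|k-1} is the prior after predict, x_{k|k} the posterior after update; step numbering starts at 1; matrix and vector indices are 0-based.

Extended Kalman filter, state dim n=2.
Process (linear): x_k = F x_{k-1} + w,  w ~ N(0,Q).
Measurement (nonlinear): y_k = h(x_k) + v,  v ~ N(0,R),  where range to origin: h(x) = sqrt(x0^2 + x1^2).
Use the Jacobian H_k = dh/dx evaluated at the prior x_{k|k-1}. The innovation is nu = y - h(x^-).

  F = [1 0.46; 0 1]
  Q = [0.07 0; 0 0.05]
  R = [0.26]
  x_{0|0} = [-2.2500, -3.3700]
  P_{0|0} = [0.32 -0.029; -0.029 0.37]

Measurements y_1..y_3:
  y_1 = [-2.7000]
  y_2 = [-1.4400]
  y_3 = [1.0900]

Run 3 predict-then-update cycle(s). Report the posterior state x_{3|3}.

step 1: x^-=[-3.8002, -3.3700]  P^-=[0.4416 0.1412; 0.1412 0.4200]  H_jac=[-0.7482 -0.6635]  S=[0.8323]  K=[-0.5096; -0.4618]  nu=[-7.7792]  x^+=[0.1637, 0.2221]  P^+=[0.2255 -0.0546; -0.0546 0.2425]
step 2: x^-=[0.2659, 0.2221]  P^-=[0.2966 0.0569; 0.0569 0.2925]  H_jac=[0.7675 0.6411]  S=[0.6110]  K=[0.4323; 0.3785]  nu=[-1.7864]  x^+=[-0.5064, -0.4541]  P^+=[0.1824 -0.0430; -0.0430 0.2050]
step 3: x^-=[-0.7153, -0.4541]  P^-=[0.2562 0.0513; 0.0513 0.2550]  H_jac=[-0.8443 -0.5359]  S=[0.5623]  K=[-0.4336; -0.3201]  nu=[0.2427]  x^+=[-0.8206, -0.5318]  P^+=[0.1505 -0.0267; -0.0267 0.1974]

x_post = [-0.8206, -0.5318]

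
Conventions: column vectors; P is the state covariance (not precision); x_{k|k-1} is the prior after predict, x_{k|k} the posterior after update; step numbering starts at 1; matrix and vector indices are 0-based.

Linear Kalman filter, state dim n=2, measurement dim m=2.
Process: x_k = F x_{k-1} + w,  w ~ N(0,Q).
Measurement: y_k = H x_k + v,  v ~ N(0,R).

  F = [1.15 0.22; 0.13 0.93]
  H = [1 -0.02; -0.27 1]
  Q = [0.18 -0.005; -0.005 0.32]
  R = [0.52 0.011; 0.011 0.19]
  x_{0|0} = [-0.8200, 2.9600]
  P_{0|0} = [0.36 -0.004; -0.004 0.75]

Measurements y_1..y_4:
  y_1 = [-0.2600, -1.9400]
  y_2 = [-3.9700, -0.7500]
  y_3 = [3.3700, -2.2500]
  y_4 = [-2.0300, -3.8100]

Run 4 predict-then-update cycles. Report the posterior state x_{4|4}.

step 1: x^-=[-0.2918, 2.6462]  P^-=[0.6904 0.1979; 0.1979 0.9738]  S=[1.2029 0.0041; 0.0041 1.1073]  K=[0.5706 0.0083; 0.1455 0.8307]  nu=[0.0847, -4.6650]  x^+=[-0.2820, -1.2165]  P^+=[0.2986 0.0885; 0.0885 0.1833]
step 2: x^-=[-0.5920, -1.1680]  P^-=[0.6285 0.1743; 0.1743 0.5050]  S=[1.1418 0.0064; 0.0064 0.6467]  K=[0.5474 0.0017; 0.1398 0.7067]  nu=[-3.4014, 0.2582]  x^+=[-2.4535, -1.4612]  P^+=[0.2864 0.0837; 0.0837 0.1584]
step 3: x^-=[-3.1430, -1.6778]  P^-=[0.6087 0.1621; 0.1621 0.4821]  S=[1.1224 -0.0000; -0.0000 0.6289]  K=[0.5394 -0.0036; 0.1358 0.6969]  nu=[6.4795, -1.4208]  x^+=[0.3572, -1.7879]  P^+=[0.2821 0.0814; 0.0814 0.1559]
step 4: x^-=[0.0175, -1.6163]  P^-=[0.6018 0.1585; 0.1585 0.4793]  S=[1.1157 -0.0017; -0.0017 0.6276]  K=[0.5366 -0.0049; 0.1345 0.6959]  nu=[-2.0798, -2.1890]  x^+=[-1.0877, -3.4194]  P^+=[0.2806 0.0807; 0.0807 0.1555]

x_post = [-1.0877, -3.4194]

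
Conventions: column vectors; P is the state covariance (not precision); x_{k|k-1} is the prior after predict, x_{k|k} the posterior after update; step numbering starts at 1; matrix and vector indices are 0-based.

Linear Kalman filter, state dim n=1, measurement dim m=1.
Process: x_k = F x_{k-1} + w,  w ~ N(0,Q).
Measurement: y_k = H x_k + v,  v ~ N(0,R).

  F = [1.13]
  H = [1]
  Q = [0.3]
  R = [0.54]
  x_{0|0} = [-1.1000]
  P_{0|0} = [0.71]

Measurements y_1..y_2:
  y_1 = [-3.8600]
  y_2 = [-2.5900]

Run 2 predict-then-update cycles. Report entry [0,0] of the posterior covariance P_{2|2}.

P_post[0,0] = 0.3185

step 1: x^-=[-1.2430]  P^-=[1.2066]  S=[1.7466]  K=[0.6908]  nu=[-2.6170]  x^+=[-3.0509]  P^+=[0.3730]
step 2: x^-=[-3.4475]  P^-=[0.7763]  S=[1.3163]  K=[0.5898]  nu=[0.8575]  x^+=[-2.9418]  P^+=[0.3185]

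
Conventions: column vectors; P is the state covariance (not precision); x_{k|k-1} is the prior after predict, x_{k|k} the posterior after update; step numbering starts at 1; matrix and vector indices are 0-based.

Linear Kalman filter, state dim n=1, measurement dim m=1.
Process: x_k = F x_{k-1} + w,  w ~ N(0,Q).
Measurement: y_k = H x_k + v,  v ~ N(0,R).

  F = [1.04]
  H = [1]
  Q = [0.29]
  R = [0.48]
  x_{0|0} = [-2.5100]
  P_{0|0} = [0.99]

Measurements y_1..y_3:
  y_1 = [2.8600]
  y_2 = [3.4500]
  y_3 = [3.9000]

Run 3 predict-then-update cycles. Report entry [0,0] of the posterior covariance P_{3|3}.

step 1: x^-=[-2.6104]  P^-=[1.3608]  S=[1.8408]  K=[0.7392]  nu=[5.4704]  x^+=[1.4335]  P^+=[0.3548]
step 2: x^-=[1.4909]  P^-=[0.6738]  S=[1.1538]  K=[0.5840]  nu=[1.9591]  x^+=[2.6350]  P^+=[0.2803]
step 3: x^-=[2.7404]  P^-=[0.5932]  S=[1.0732]  K=[0.5527]  nu=[1.1596]  x^+=[3.3813]  P^+=[0.2653]

P_post[0,0] = 0.2653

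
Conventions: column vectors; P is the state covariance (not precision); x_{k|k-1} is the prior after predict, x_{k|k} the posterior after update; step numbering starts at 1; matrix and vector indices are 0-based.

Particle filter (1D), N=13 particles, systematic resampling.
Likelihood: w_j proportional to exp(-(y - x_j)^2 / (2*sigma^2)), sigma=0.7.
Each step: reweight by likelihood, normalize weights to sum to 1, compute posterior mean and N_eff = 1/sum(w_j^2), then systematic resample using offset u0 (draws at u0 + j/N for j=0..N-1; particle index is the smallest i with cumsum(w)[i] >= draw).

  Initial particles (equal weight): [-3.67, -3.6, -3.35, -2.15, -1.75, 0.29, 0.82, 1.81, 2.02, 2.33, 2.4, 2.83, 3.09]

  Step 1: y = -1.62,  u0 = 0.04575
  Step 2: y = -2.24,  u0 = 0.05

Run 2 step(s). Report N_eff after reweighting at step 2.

step 1: w=[0.0075, 0.0100, 0.0256, 0.4082, 0.5344, 0.0131, 0.0013, 0.0000, 0.0000, 0.0000, 0.0000, 0.0000, 0.0000]  mean=-1.9570  Neff=2.2068  idx=[3, 3, 3, 3, 3, 3, 4, 4, 4, 4, 4, 4, 4]
step 2: w=[0.0868, 0.0868, 0.0868, 0.0868, 0.0868, 0.0868, 0.0685, 0.0685, 0.0685, 0.0685, 0.0685, 0.0685, 0.0685]  mean=-1.9583  Neff=12.8199  idx=[0, 1, 2, 3, 4, 5, 5, 6, 8, 9, 10, 11, 12]

N_eff = 12.8199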